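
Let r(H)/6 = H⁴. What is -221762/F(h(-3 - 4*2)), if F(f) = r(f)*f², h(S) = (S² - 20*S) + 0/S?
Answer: -110881/4716800725848123 ≈ -2.3508e-11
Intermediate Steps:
r(H) = 6*H⁴
h(S) = S² - 20*S (h(S) = (S² - 20*S) + 0 = S² - 20*S)
F(f) = 6*f⁶ (F(f) = (6*f⁴)*f² = 6*f⁶)
-221762/F(h(-3 - 4*2)) = -221762*1/(6*(-20 + (-3 - 4*2))⁶*(-3 - 4*2)⁶) = -221762*1/(6*(-20 + (-3 - 8))⁶*(-3 - 8)⁶) = -221762*1/(10629366*(-20 - 11)⁶) = -221762/(6*(-11*(-31))⁶) = -221762/(6*341⁶) = -221762/(6*1572266908616041) = -221762/9433601451696246 = -221762*1/9433601451696246 = -110881/4716800725848123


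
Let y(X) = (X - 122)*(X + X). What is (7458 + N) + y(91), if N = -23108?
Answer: -21292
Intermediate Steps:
y(X) = 2*X*(-122 + X) (y(X) = (-122 + X)*(2*X) = 2*X*(-122 + X))
(7458 + N) + y(91) = (7458 - 23108) + 2*91*(-122 + 91) = -15650 + 2*91*(-31) = -15650 - 5642 = -21292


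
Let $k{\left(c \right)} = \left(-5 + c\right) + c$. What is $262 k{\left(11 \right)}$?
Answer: $4454$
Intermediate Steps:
$k{\left(c \right)} = -5 + 2 c$
$262 k{\left(11 \right)} = 262 \left(-5 + 2 \cdot 11\right) = 262 \left(-5 + 22\right) = 262 \cdot 17 = 4454$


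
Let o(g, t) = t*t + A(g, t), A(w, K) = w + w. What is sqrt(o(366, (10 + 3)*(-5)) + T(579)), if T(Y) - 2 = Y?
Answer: sqrt(5538) ≈ 74.418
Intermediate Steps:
A(w, K) = 2*w
T(Y) = 2 + Y
o(g, t) = t**2 + 2*g (o(g, t) = t*t + 2*g = t**2 + 2*g)
sqrt(o(366, (10 + 3)*(-5)) + T(579)) = sqrt((((10 + 3)*(-5))**2 + 2*366) + (2 + 579)) = sqrt(((13*(-5))**2 + 732) + 581) = sqrt(((-65)**2 + 732) + 581) = sqrt((4225 + 732) + 581) = sqrt(4957 + 581) = sqrt(5538)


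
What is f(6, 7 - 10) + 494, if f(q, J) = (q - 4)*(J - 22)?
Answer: 444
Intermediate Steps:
f(q, J) = (-22 + J)*(-4 + q) (f(q, J) = (-4 + q)*(-22 + J) = (-22 + J)*(-4 + q))
f(6, 7 - 10) + 494 = (88 - 22*6 - 4*(7 - 10) + (7 - 10)*6) + 494 = (88 - 132 - 4*(-3) - 3*6) + 494 = (88 - 132 + 12 - 18) + 494 = -50 + 494 = 444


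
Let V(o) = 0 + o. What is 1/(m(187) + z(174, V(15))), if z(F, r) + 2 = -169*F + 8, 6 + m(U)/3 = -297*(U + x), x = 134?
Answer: -1/315429 ≈ -3.1703e-6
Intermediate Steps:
V(o) = o
m(U) = -119412 - 891*U (m(U) = -18 + 3*(-297*(U + 134)) = -18 + 3*(-297*(134 + U)) = -18 + 3*(-39798 - 297*U) = -18 + (-119394 - 891*U) = -119412 - 891*U)
z(F, r) = 6 - 169*F (z(F, r) = -2 + (-169*F + 8) = -2 + (8 - 169*F) = 6 - 169*F)
1/(m(187) + z(174, V(15))) = 1/((-119412 - 891*187) + (6 - 169*174)) = 1/((-119412 - 166617) + (6 - 29406)) = 1/(-286029 - 29400) = 1/(-315429) = -1/315429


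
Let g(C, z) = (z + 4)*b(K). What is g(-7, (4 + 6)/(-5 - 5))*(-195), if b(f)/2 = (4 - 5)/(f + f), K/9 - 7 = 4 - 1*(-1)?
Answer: 65/12 ≈ 5.4167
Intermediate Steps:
K = 108 (K = 63 + 9*(4 - 1*(-1)) = 63 + 9*(4 + 1) = 63 + 9*5 = 63 + 45 = 108)
b(f) = -1/f (b(f) = 2*((4 - 5)/(f + f)) = 2*(-1/(2*f)) = -1/f)
g(C, z) = -1/27 - z/108 (g(C, z) = (z + 4)*(-1/108) = (4 + z)*(-1*1/108) = (4 + z)*(-1/108) = -1/27 - z/108)
g(-7, (4 + 6)/(-5 - 5))*(-195) = (-1/27 - (4 + 6)/(108*(-5 - 5)))*(-195) = (-1/27 - 5/(54*(-10)))*(-195) = (-1/27 - 5*(-1)/(54*10))*(-195) = (-1/27 - 1/108*(-1))*(-195) = (-1/27 + 1/108)*(-195) = -1/36*(-195) = 65/12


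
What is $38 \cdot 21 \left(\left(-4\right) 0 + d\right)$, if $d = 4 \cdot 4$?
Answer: $12768$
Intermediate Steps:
$d = 16$
$38 \cdot 21 \left(\left(-4\right) 0 + d\right) = 38 \cdot 21 \left(\left(-4\right) 0 + 16\right) = 798 \left(0 + 16\right) = 798 \cdot 16 = 12768$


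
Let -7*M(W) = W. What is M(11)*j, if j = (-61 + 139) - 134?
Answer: 88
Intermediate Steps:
M(W) = -W/7
j = -56 (j = 78 - 134 = -56)
M(11)*j = -⅐*11*(-56) = -11/7*(-56) = 88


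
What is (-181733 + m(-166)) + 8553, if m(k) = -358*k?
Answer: -113752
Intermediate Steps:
(-181733 + m(-166)) + 8553 = (-181733 - 358*(-166)) + 8553 = (-181733 + 59428) + 8553 = -122305 + 8553 = -113752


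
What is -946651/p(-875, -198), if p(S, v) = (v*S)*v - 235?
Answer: 946651/34303735 ≈ 0.027596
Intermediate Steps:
p(S, v) = -235 + S*v**2 (p(S, v) = (S*v)*v - 235 = S*v**2 - 235 = -235 + S*v**2)
-946651/p(-875, -198) = -946651/(-235 - 875*(-198)**2) = -946651/(-235 - 875*39204) = -946651/(-235 - 34303500) = -946651/(-34303735) = -946651*(-1/34303735) = 946651/34303735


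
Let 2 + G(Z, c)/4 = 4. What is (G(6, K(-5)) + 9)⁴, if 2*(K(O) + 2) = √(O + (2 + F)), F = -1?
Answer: 83521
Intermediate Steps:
K(O) = -2 + √(1 + O)/2 (K(O) = -2 + √(O + (2 - 1))/2 = -2 + √(O + 1)/2 = -2 + √(1 + O)/2)
G(Z, c) = 8 (G(Z, c) = -8 + 4*4 = -8 + 16 = 8)
(G(6, K(-5)) + 9)⁴ = (8 + 9)⁴ = 17⁴ = 83521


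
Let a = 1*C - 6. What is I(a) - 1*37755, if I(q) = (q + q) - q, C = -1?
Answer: -37762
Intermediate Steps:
a = -7 (a = 1*(-1) - 6 = -1 - 6 = -7)
I(q) = q (I(q) = 2*q - q = q)
I(a) - 1*37755 = -7 - 1*37755 = -7 - 37755 = -37762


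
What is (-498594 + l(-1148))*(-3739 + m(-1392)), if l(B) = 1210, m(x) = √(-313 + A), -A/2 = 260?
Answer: 1859718776 - 3481688*I*√17 ≈ 1.8597e+9 - 1.4355e+7*I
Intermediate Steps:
A = -520 (A = -2*260 = -520)
m(x) = 7*I*√17 (m(x) = √(-313 - 520) = √(-833) = 7*I*√17)
(-498594 + l(-1148))*(-3739 + m(-1392)) = (-498594 + 1210)*(-3739 + 7*I*√17) = -497384*(-3739 + 7*I*√17) = 1859718776 - 3481688*I*√17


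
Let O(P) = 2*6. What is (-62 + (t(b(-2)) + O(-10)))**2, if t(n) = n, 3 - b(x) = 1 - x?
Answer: 2500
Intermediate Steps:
O(P) = 12
b(x) = 2 + x (b(x) = 3 - (1 - x) = 3 + (-1 + x) = 2 + x)
(-62 + (t(b(-2)) + O(-10)))**2 = (-62 + ((2 - 2) + 12))**2 = (-62 + (0 + 12))**2 = (-62 + 12)**2 = (-50)**2 = 2500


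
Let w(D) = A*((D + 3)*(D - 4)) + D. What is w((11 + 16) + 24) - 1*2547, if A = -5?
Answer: -15186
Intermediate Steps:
w(D) = D - 5*(-4 + D)*(3 + D) (w(D) = -5*(D + 3)*(D - 4) + D = -5*(3 + D)*(-4 + D) + D = -5*(-4 + D)*(3 + D) + D = D - 5*(-4 + D)*(3 + D))
w((11 + 16) + 24) - 1*2547 = (60 - 5*((11 + 16) + 24)² + 6*((11 + 16) + 24)) - 1*2547 = (60 - 5*(27 + 24)² + 6*(27 + 24)) - 2547 = (60 - 5*51² + 6*51) - 2547 = (60 - 5*2601 + 306) - 2547 = (60 - 13005 + 306) - 2547 = -12639 - 2547 = -15186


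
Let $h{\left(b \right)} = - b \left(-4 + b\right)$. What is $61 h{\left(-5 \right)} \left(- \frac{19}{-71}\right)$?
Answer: $- \frac{52155}{71} \approx -734.58$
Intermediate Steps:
$h{\left(b \right)} = - b \left(-4 + b\right)$
$61 h{\left(-5 \right)} \left(- \frac{19}{-71}\right) = 61 \left(- 5 \left(4 - -5\right)\right) \left(- \frac{19}{-71}\right) = 61 \left(- 5 \left(4 + 5\right)\right) \left(\left(-19\right) \left(- \frac{1}{71}\right)\right) = 61 \left(\left(-5\right) 9\right) \frac{19}{71} = 61 \left(-45\right) \frac{19}{71} = \left(-2745\right) \frac{19}{71} = - \frac{52155}{71}$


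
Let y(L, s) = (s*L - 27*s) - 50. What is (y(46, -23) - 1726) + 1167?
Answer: -1046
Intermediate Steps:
y(L, s) = -50 - 27*s + L*s (y(L, s) = (L*s - 27*s) - 50 = (-27*s + L*s) - 50 = -50 - 27*s + L*s)
(y(46, -23) - 1726) + 1167 = ((-50 - 27*(-23) + 46*(-23)) - 1726) + 1167 = ((-50 + 621 - 1058) - 1726) + 1167 = (-487 - 1726) + 1167 = -2213 + 1167 = -1046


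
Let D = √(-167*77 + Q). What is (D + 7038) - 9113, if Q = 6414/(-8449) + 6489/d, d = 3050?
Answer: -2075 + I*√341531895455338042/5153890 ≈ -2075.0 + 113.39*I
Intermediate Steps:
Q = 35262861/25769450 (Q = 6414/(-8449) + 6489/3050 = 6414*(-1/8449) + 6489*(1/3050) = -6414/8449 + 6489/3050 = 35262861/25769450 ≈ 1.3684)
D = I*√341531895455338042/5153890 (D = √(-167*77 + 35262861/25769450) = √(-12859 + 35262861/25769450) = √(-331334094689/25769450) = I*√341531895455338042/5153890 ≈ 113.39*I)
(D + 7038) - 9113 = (I*√341531895455338042/5153890 + 7038) - 9113 = (7038 + I*√341531895455338042/5153890) - 9113 = -2075 + I*√341531895455338042/5153890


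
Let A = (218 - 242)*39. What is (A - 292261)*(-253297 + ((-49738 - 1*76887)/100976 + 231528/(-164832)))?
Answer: 12876047934252833749/173375792 ≈ 7.4267e+10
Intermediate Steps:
A = -936 (A = -24*39 = -936)
(A - 292261)*(-253297 + ((-49738 - 1*76887)/100976 + 231528/(-164832))) = (-936 - 292261)*(-253297 + ((-49738 - 1*76887)/100976 + 231528/(-164832))) = -293197*(-253297 + ((-49738 - 76887)*(1/100976) + 231528*(-1/164832))) = -293197*(-253297 + (-126625*1/100976 - 9647/6868)) = -293197*(-253297 + (-126625/100976 - 9647/6868)) = -293197*(-253297 - 460943993/173375792) = -293197*(-43916028930217/173375792) = 12876047934252833749/173375792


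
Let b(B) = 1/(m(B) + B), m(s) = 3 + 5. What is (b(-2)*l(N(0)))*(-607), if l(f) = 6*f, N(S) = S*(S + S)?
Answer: 0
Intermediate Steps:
m(s) = 8
N(S) = 2*S² (N(S) = S*(2*S) = 2*S²)
b(B) = 1/(8 + B)
(b(-2)*l(N(0)))*(-607) = ((6*(2*0²))/(8 - 2))*(-607) = ((6*(2*0))/6)*(-607) = ((6*0)/6)*(-607) = ((⅙)*0)*(-607) = 0*(-607) = 0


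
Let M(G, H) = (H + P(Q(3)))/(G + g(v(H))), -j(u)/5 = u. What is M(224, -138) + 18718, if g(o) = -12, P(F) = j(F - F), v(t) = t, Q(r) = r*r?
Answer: 1984039/106 ≈ 18717.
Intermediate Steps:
Q(r) = r²
j(u) = -5*u
P(F) = 0 (P(F) = -5*(F - F) = -5*0 = 0)
M(G, H) = H/(-12 + G) (M(G, H) = (H + 0)/(G - 12) = H/(-12 + G))
M(224, -138) + 18718 = -138/(-12 + 224) + 18718 = -138/212 + 18718 = -138*1/212 + 18718 = -69/106 + 18718 = 1984039/106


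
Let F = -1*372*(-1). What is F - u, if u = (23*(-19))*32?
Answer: 14356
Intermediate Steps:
u = -13984 (u = -437*32 = -13984)
F = 372 (F = -372*(-1) = 372)
F - u = 372 - 1*(-13984) = 372 + 13984 = 14356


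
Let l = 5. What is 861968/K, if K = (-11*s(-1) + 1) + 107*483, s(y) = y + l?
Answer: 430984/25819 ≈ 16.693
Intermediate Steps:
s(y) = 5 + y (s(y) = y + 5 = 5 + y)
K = 51638 (K = (-11*(5 - 1) + 1) + 107*483 = (-11*4 + 1) + 51681 = (-44 + 1) + 51681 = -43 + 51681 = 51638)
861968/K = 861968/51638 = 861968*(1/51638) = 430984/25819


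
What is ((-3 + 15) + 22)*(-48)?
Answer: -1632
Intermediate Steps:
((-3 + 15) + 22)*(-48) = (12 + 22)*(-48) = 34*(-48) = -1632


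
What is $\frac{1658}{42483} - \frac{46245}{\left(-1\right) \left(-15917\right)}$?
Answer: $- \frac{1938235949}{676201911} \approx -2.8664$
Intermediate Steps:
$\frac{1658}{42483} - \frac{46245}{\left(-1\right) \left(-15917\right)} = 1658 \cdot \frac{1}{42483} - \frac{46245}{15917} = \frac{1658}{42483} - \frac{46245}{15917} = - \frac{1938235949}{676201911}$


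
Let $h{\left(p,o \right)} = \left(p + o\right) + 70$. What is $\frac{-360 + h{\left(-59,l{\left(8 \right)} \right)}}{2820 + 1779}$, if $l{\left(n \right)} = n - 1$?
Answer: $- \frac{38}{511} \approx -0.074364$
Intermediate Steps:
$l{\left(n \right)} = -1 + n$ ($l{\left(n \right)} = n - 1 = -1 + n$)
$h{\left(p,o \right)} = 70 + o + p$ ($h{\left(p,o \right)} = \left(o + p\right) + 70 = 70 + o + p$)
$\frac{-360 + h{\left(-59,l{\left(8 \right)} \right)}}{2820 + 1779} = \frac{-360 + \left(70 + \left(-1 + 8\right) - 59\right)}{2820 + 1779} = \frac{-360 + \left(70 + 7 - 59\right)}{4599} = \left(-360 + 18\right) \frac{1}{4599} = \left(-342\right) \frac{1}{4599} = - \frac{38}{511}$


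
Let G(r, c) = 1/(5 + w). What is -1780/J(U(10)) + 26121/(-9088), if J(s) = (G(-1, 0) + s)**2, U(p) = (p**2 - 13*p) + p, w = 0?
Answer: -660427921/89071488 ≈ -7.4146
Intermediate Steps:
G(r, c) = 1/5 (G(r, c) = 1/(5 + 0) = 1/5)
U(p) = p**2 - 12*p
J(s) = (1/5 + s)**2
-1780/J(U(10)) + 26121/(-9088) = -1780*25/(1 + 5*(10*(-12 + 10)))**2 + 26121/(-9088) = -1780*25/(1 + 5*(10*(-2)))**2 + 26121*(-1/9088) = -1780*25/(1 + 5*(-20))**2 - 26121/9088 = -1780*25/(1 - 100)**2 - 26121/9088 = -1780/((1/25)*(-99)**2) - 26121/9088 = -1780/((1/25)*9801) - 26121/9088 = -1780/9801/25 - 26121/9088 = -1780*25/9801 - 26121/9088 = -44500/9801 - 26121/9088 = -660427921/89071488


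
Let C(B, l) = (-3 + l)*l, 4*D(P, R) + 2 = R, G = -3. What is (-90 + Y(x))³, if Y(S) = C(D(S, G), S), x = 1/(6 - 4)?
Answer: -48627125/64 ≈ -7.5980e+5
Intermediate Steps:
D(P, R) = -½ + R/4
C(B, l) = l*(-3 + l)
x = ½ (x = 1/2 = ½ ≈ 0.50000)
Y(S) = S*(-3 + S)
(-90 + Y(x))³ = (-90 + (-3 + ½)/2)³ = (-90 + (½)*(-5/2))³ = (-90 - 5/4)³ = (-365/4)³ = -48627125/64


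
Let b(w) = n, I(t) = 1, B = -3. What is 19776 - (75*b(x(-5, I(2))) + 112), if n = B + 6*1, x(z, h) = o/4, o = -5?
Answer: 19439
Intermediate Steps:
x(z, h) = -5/4
n = 3 (n = -3 + 6*1 = -3 + 6 = 3)
b(w) = 3
19776 - (75*b(x(-5, I(2))) + 112) = 19776 - (75*3 + 112) = 19776 - (225 + 112) = 19776 - 1*337 = 19776 - 337 = 19439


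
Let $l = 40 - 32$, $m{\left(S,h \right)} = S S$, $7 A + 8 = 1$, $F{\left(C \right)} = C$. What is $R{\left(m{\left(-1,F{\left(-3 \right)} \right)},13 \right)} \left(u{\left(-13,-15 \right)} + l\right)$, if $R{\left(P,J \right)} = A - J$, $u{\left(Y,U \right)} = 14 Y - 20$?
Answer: $2716$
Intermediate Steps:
$A = -1$ ($A = - \frac{8}{7} + \frac{1}{7} \cdot 1 = - \frac{8}{7} + \frac{1}{7} = -1$)
$u{\left(Y,U \right)} = -20 + 14 Y$
$m{\left(S,h \right)} = S^{2}$
$l = 8$ ($l = 40 - 32 = 8$)
$R{\left(P,J \right)} = -1 - J$
$R{\left(m{\left(-1,F{\left(-3 \right)} \right)},13 \right)} \left(u{\left(-13,-15 \right)} + l\right) = \left(-1 - 13\right) \left(\left(-20 + 14 \left(-13\right)\right) + 8\right) = \left(-1 - 13\right) \left(\left(-20 - 182\right) + 8\right) = - 14 \left(-202 + 8\right) = \left(-14\right) \left(-194\right) = 2716$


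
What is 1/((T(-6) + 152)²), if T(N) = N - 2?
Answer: 1/20736 ≈ 4.8225e-5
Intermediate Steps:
T(N) = -2 + N
1/((T(-6) + 152)²) = 1/(((-2 - 6) + 152)²) = 1/((-8 + 152)²) = 1/(144²) = 1/20736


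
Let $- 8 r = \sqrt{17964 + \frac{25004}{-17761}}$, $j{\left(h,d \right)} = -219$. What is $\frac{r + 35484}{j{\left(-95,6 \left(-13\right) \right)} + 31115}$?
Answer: $\frac{8871}{7724} - \frac{5 \sqrt{885368089}}{274371928} \approx 1.148$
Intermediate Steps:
$r = - \frac{10 \sqrt{885368089}}{17761}$ ($r = - \frac{\sqrt{17964 + \frac{25004}{-17761}}}{8} = - \frac{\sqrt{17964 + 25004 \left(- \frac{1}{17761}\right)}}{8} = - \frac{\sqrt{17964 - \frac{25004}{17761}}}{8} = - \frac{\sqrt{\frac{319033600}{17761}}}{8} = - \frac{\frac{80}{17761} \sqrt{885368089}}{8} = - \frac{10 \sqrt{885368089}}{17761} \approx -16.753$)
$\frac{r + 35484}{j{\left(-95,6 \left(-13\right) \right)} + 31115} = \frac{- \frac{10 \sqrt{885368089}}{17761} + 35484}{-219 + 31115} = \frac{35484 - \frac{10 \sqrt{885368089}}{17761}}{30896} = \left(35484 - \frac{10 \sqrt{885368089}}{17761}\right) \frac{1}{30896} = \frac{8871}{7724} - \frac{5 \sqrt{885368089}}{274371928}$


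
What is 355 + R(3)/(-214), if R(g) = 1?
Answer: 75969/214 ≈ 355.00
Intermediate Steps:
355 + R(3)/(-214) = 355 + 1/(-214) = 355 + 1*(-1/214) = 355 - 1/214 = 75969/214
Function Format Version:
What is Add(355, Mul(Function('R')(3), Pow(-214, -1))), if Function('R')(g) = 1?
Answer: Rational(75969, 214) ≈ 355.00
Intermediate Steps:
Add(355, Mul(Function('R')(3), Pow(-214, -1))) = Add(355, Mul(1, Pow(-214, -1))) = Add(355, Mul(1, Rational(-1, 214))) = Add(355, Rational(-1, 214)) = Rational(75969, 214)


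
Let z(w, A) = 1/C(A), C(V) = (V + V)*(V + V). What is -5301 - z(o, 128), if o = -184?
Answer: -347406337/65536 ≈ -5301.0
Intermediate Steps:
C(V) = 4*V**2 (C(V) = (2*V)*(2*V) = 4*V**2)
z(w, A) = 1/(4*A**2)
-5301 - z(o, 128) = -5301 - 1/(4*128**2) = -5301 - 1/(4*16384) = -5301 - 1*1/65536 = -5301 - 1/65536 = -347406337/65536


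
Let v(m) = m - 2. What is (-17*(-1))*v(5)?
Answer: 51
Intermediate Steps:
v(m) = -2 + m
(-17*(-1))*v(5) = (-17*(-1))*(-2 + 5) = 17*3 = 51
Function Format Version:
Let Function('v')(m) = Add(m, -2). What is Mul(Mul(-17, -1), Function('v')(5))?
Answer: 51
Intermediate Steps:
Function('v')(m) = Add(-2, m)
Mul(Mul(-17, -1), Function('v')(5)) = Mul(Mul(-17, -1), Add(-2, 5)) = Mul(17, 3) = 51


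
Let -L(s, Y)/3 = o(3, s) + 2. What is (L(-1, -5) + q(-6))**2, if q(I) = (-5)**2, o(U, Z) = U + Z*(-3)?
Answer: 1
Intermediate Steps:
o(U, Z) = U - 3*Z
q(I) = 25
L(s, Y) = -15 + 9*s (L(s, Y) = -3*((3 - 3*s) + 2) = -3*(5 - 3*s) = -15 + 9*s)
(L(-1, -5) + q(-6))**2 = ((-15 + 9*(-1)) + 25)**2 = ((-15 - 9) + 25)**2 = (-24 + 25)**2 = 1**2 = 1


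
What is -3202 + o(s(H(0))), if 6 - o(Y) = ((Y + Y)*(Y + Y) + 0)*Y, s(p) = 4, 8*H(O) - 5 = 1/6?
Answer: -3452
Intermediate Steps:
H(O) = 31/48 (H(O) = 5/8 + (⅛)/6 = 5/8 + (⅛)*(⅙) = 5/8 + 1/48 = 31/48)
o(Y) = 6 - 4*Y³ (o(Y) = 6 - ((Y + Y)*(Y + Y) + 0)*Y = 6 - ((2*Y)*(2*Y) + 0)*Y = 6 - (4*Y² + 0)*Y = 6 - 4*Y²*Y = 6 - 4*Y³)
-3202 + o(s(H(0))) = -3202 + (6 - 4*4³) = -3202 + (6 - 4*64) = -3202 + (6 - 256) = -3202 - 250 = -3452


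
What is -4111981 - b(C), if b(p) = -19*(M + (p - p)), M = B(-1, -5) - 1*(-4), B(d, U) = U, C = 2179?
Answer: -4112000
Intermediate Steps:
M = -1 (M = -5 - 1*(-4) = -5 + 4 = -1)
b(p) = 19 (b(p) = -19*(-1 + (p - p)) = -19*(-1 + 0) = -19*(-1) = 19)
-4111981 - b(C) = -4111981 - 1*19 = -4111981 - 19 = -4112000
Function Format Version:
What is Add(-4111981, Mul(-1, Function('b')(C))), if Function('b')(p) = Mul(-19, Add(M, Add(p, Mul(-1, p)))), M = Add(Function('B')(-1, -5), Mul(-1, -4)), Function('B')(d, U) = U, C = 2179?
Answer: -4112000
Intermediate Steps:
M = -1 (M = Add(-5, Mul(-1, -4)) = Add(-5, 4) = -1)
Function('b')(p) = 19 (Function('b')(p) = Mul(-19, Add(-1, Add(p, Mul(-1, p)))) = Mul(-19, Add(-1, 0)) = Mul(-19, -1) = 19)
Add(-4111981, Mul(-1, Function('b')(C))) = Add(-4111981, Mul(-1, 19)) = Add(-4111981, -19) = -4112000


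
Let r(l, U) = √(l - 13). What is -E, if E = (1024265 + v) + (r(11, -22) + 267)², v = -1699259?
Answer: 603707 - 534*I*√2 ≈ 6.0371e+5 - 755.19*I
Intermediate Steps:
r(l, U) = √(-13 + l)
E = -674994 + (267 + I*√2)² (E = (1024265 - 1699259) + (√(-13 + 11) + 267)² = -674994 + (√(-2) + 267)² = -674994 + (I*√2 + 267)² = -674994 + (267 + I*√2)² ≈ -6.0371e+5 + 755.19*I)
-E = -(-603707 + 534*I*√2) = 603707 - 534*I*√2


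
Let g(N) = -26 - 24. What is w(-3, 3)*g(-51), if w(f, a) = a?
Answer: -150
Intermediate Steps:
g(N) = -50
w(-3, 3)*g(-51) = 3*(-50) = -150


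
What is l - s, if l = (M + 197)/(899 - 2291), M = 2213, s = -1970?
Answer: 1369915/696 ≈ 1968.3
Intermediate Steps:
l = -1205/696 (l = (2213 + 197)/(899 - 2291) = 2410/(-1392) = 2410*(-1/1392) = -1205/696 ≈ -1.7313)
l - s = -1205/696 - 1*(-1970) = -1205/696 + 1970 = 1369915/696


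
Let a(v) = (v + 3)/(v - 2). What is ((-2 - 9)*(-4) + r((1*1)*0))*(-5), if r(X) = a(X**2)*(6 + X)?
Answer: -175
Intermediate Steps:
a(v) = (3 + v)/(-2 + v)
r(X) = (3 + X**2)*(6 + X)/(-2 + X**2) (r(X) = ((3 + X**2)/(-2 + X**2))*(6 + X) = (3 + X**2)*(6 + X)/(-2 + X**2))
((-2 - 9)*(-4) + r((1*1)*0))*(-5) = ((-2 - 9)*(-4) + (3 + ((1*1)*0)**2)*(6 + (1*1)*0)/(-2 + ((1*1)*0)**2))*(-5) = (-11*(-4) + (3 + (1*0)**2)*(6 + 1*0)/(-2 + (1*0)**2))*(-5) = (44 + (3 + 0**2)*(6 + 0)/(-2 + 0**2))*(-5) = (44 + (3 + 0)*6/(-2 + 0))*(-5) = (44 + 3*6/(-2))*(-5) = (44 - 1/2*3*6)*(-5) = (44 - 9)*(-5) = 35*(-5) = -175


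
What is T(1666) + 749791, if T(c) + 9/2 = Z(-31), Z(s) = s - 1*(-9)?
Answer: 1499529/2 ≈ 7.4976e+5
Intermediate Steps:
Z(s) = 9 + s (Z(s) = s + 9 = 9 + s)
T(c) = -53/2 (T(c) = -9/2 + (9 - 31) = -9/2 - 22 = -53/2)
T(1666) + 749791 = -53/2 + 749791 = 1499529/2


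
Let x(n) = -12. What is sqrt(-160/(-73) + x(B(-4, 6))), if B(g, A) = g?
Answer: 2*I*sqrt(13067)/73 ≈ 3.1318*I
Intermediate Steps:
sqrt(-160/(-73) + x(B(-4, 6))) = sqrt(-160/(-73) - 12) = sqrt(-160*(-1/73) - 12) = sqrt(160/73 - 12) = sqrt(-716/73) = 2*I*sqrt(13067)/73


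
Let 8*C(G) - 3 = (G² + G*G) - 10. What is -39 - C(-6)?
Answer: -377/8 ≈ -47.125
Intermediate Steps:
C(G) = -7/8 + G²/4 (C(G) = 3/8 + ((G² + G*G) - 10)/8 = 3/8 + ((G² + G²) - 10)/8 = 3/8 + (2*G² - 10)/8 = 3/8 + (-10 + 2*G²)/8 = 3/8 + (-5/4 + G²/4) = -7/8 + G²/4)
-39 - C(-6) = -39 - (-7/8 + (¼)*(-6)²) = -39 - (-7/8 + (¼)*36) = -39 - (-7/8 + 9) = -39 - 1*65/8 = -39 - 65/8 = -377/8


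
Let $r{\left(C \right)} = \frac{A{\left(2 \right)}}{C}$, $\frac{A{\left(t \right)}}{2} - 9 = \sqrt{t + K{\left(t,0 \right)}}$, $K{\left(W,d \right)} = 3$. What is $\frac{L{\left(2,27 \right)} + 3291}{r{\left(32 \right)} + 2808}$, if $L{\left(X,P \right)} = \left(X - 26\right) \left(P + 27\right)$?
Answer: $\frac{358597260}{504833491} - \frac{7980 \sqrt{5}}{504833491} \approx 0.71029$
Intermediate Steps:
$A{\left(t \right)} = 18 + 2 \sqrt{3 + t}$ ($A{\left(t \right)} = 18 + 2 \sqrt{t + 3} = 18 + 2 \sqrt{3 + t}$)
$r{\left(C \right)} = \frac{18 + 2 \sqrt{5}}{C}$ ($r{\left(C \right)} = \frac{18 + 2 \sqrt{3 + 2}}{C} = \frac{18 + 2 \sqrt{5}}{C}$)
$L{\left(X,P \right)} = \left(-26 + X\right) \left(27 + P\right)$
$\frac{L{\left(2,27 \right)} + 3291}{r{\left(32 \right)} + 2808} = \frac{\left(-702 - 702 + 27 \cdot 2 + 27 \cdot 2\right) + 3291}{\frac{2 \left(9 + \sqrt{5}\right)}{32} + 2808} = \frac{\left(-702 - 702 + 54 + 54\right) + 3291}{2 \cdot \frac{1}{32} \left(9 + \sqrt{5}\right) + 2808} = \frac{-1296 + 3291}{\left(\frac{9}{16} + \frac{\sqrt{5}}{16}\right) + 2808} = \frac{1995}{\frac{44937}{16} + \frac{\sqrt{5}}{16}}$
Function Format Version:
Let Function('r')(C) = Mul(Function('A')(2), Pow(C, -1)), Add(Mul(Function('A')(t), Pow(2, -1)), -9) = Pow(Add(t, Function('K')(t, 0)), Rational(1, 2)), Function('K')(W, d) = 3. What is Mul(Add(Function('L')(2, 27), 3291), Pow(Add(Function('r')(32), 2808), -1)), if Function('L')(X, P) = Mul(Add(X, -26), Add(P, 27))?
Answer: Add(Rational(358597260, 504833491), Mul(Rational(-7980, 504833491), Pow(5, Rational(1, 2)))) ≈ 0.71029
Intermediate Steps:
Function('A')(t) = Add(18, Mul(2, Pow(Add(3, t), Rational(1, 2)))) (Function('A')(t) = Add(18, Mul(2, Pow(Add(t, 3), Rational(1, 2)))) = Add(18, Mul(2, Pow(Add(3, t), Rational(1, 2)))))
Function('r')(C) = Mul(Pow(C, -1), Add(18, Mul(2, Pow(5, Rational(1, 2))))) (Function('r')(C) = Mul(Add(18, Mul(2, Pow(Add(3, 2), Rational(1, 2)))), Pow(C, -1)) = Mul(Add(18, Mul(2, Pow(5, Rational(1, 2)))), Pow(C, -1)) = Mul(Pow(C, -1), Add(18, Mul(2, Pow(5, Rational(1, 2))))))
Function('L')(X, P) = Mul(Add(-26, X), Add(27, P))
Mul(Add(Function('L')(2, 27), 3291), Pow(Add(Function('r')(32), 2808), -1)) = Mul(Add(Add(-702, Mul(-26, 27), Mul(27, 2), Mul(27, 2)), 3291), Pow(Add(Mul(2, Pow(32, -1), Add(9, Pow(5, Rational(1, 2)))), 2808), -1)) = Mul(Add(Add(-702, -702, 54, 54), 3291), Pow(Add(Mul(2, Rational(1, 32), Add(9, Pow(5, Rational(1, 2)))), 2808), -1)) = Mul(Add(-1296, 3291), Pow(Add(Add(Rational(9, 16), Mul(Rational(1, 16), Pow(5, Rational(1, 2)))), 2808), -1)) = Mul(1995, Pow(Add(Rational(44937, 16), Mul(Rational(1, 16), Pow(5, Rational(1, 2)))), -1))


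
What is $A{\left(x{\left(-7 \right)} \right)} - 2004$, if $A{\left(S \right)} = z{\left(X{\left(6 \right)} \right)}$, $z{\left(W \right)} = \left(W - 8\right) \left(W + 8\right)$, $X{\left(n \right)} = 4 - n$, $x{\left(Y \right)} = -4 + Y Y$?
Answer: $-2064$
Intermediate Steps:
$x{\left(Y \right)} = -4 + Y^{2}$
$z{\left(W \right)} = \left(-8 + W\right) \left(8 + W\right)$
$A{\left(S \right)} = -60$ ($A{\left(S \right)} = -64 + \left(4 - 6\right)^{2} = -64 + \left(-2\right)^{2} = -64 + 4 = -60$)
$A{\left(x{\left(-7 \right)} \right)} - 2004 = -60 - 2004 = -2064$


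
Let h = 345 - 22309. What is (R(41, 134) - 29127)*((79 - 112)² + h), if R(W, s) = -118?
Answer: 610489375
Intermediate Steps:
h = -21964
(R(41, 134) - 29127)*((79 - 112)² + h) = (-118 - 29127)*((79 - 112)² - 21964) = -29245*((-33)² - 21964) = -29245*(1089 - 21964) = -29245*(-20875) = 610489375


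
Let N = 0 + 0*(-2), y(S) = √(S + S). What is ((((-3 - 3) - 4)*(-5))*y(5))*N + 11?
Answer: 11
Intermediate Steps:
y(S) = √2*√S (y(S) = √(2*S) = √2*√S)
N = 0 (N = 0 + 0 = 0)
((((-3 - 3) - 4)*(-5))*y(5))*N + 11 = ((((-3 - 3) - 4)*(-5))*(√2*√5))*0 + 11 = (((-6 - 4)*(-5))*√10)*0 + 11 = ((-10*(-5))*√10)*0 + 11 = (50*√10)*0 + 11 = 0 + 11 = 11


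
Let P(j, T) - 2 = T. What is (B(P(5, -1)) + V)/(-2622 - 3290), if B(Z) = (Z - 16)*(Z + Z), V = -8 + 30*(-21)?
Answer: 167/1478 ≈ 0.11299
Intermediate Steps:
P(j, T) = 2 + T
V = -638 (V = -8 - 630 = -638)
B(Z) = 2*Z*(-16 + Z) (B(Z) = (-16 + Z)*(2*Z) = 2*Z*(-16 + Z))
(B(P(5, -1)) + V)/(-2622 - 3290) = (2*(2 - 1)*(-16 + (2 - 1)) - 638)/(-2622 - 3290) = (2*1*(-16 + 1) - 638)/(-5912) = (2*1*(-15) - 638)*(-1/5912) = (-30 - 638)*(-1/5912) = -668*(-1/5912) = 167/1478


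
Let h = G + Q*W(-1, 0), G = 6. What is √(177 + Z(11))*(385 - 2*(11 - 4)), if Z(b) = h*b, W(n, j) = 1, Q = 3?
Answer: 742*√69 ≈ 6163.5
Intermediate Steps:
h = 9 (h = 6 + 3*1 = 6 + 3 = 9)
Z(b) = 9*b
√(177 + Z(11))*(385 - 2*(11 - 4)) = √(177 + 9*11)*(385 - 2*(11 - 4)) = √(177 + 99)*(385 - 2*7) = √276*(385 - 14) = (2*√69)*371 = 742*√69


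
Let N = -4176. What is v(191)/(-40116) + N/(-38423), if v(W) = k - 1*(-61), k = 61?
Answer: 81418405/770688534 ≈ 0.10564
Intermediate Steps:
v(W) = 122 (v(W) = 61 - 1*(-61) = 61 + 61 = 122)
v(191)/(-40116) + N/(-38423) = 122/(-40116) - 4176/(-38423) = 122*(-1/40116) - 4176*(-1/38423) = -61/20058 + 4176/38423 = 81418405/770688534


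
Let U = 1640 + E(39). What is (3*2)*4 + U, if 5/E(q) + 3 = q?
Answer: 59909/36 ≈ 1664.1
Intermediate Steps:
E(q) = 5/(-3 + q)
U = 59045/36 (U = 1640 + 5/(-3 + 39) = 1640 + 5/36 = 59045/36 ≈ 1640.1)
(3*2)*4 + U = (3*2)*4 + 59045/36 = 6*4 + 59045/36 = 24 + 59045/36 = 59909/36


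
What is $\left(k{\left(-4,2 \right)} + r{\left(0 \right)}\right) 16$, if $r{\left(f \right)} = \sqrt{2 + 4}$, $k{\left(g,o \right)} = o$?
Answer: $32 + 16 \sqrt{6} \approx 71.192$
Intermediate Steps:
$r{\left(f \right)} = \sqrt{6}$
$\left(k{\left(-4,2 \right)} + r{\left(0 \right)}\right) 16 = \left(2 + \sqrt{6}\right) 16 = 32 + 16 \sqrt{6}$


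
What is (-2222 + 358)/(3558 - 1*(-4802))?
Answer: -233/1045 ≈ -0.22297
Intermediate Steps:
(-2222 + 358)/(3558 - 1*(-4802)) = -1864/(3558 + 4802) = -1864/8360 = -1864*1/8360 = -233/1045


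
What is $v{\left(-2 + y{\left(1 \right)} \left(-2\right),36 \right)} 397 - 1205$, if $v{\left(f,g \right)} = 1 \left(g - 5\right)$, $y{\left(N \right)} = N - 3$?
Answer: $11102$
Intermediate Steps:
$y{\left(N \right)} = -3 + N$ ($y{\left(N \right)} = N - 3 = -3 + N$)
$v{\left(f,g \right)} = -5 + g$ ($v{\left(f,g \right)} = 1 \left(-5 + g\right) = -5 + g$)
$v{\left(-2 + y{\left(1 \right)} \left(-2\right),36 \right)} 397 - 1205 = \left(-5 + 36\right) 397 - 1205 = 31 \cdot 397 - 1205 = 12307 - 1205 = 11102$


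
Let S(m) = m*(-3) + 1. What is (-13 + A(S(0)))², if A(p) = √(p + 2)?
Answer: (13 - √3)² ≈ 126.97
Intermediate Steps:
S(m) = 1 - 3*m (S(m) = -3*m + 1 = 1 - 3*m)
A(p) = √(2 + p)
(-13 + A(S(0)))² = (-13 + √(2 + (1 - 3*0)))² = (-13 + √(2 + (1 + 0)))² = (-13 + √(2 + 1))² = (-13 + √3)²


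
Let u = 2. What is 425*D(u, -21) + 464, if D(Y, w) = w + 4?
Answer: -6761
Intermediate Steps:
D(Y, w) = 4 + w
425*D(u, -21) + 464 = 425*(4 - 21) + 464 = 425*(-17) + 464 = -7225 + 464 = -6761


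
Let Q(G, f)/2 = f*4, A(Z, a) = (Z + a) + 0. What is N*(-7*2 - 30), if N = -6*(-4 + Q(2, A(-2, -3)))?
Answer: -11616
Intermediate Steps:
A(Z, a) = Z + a
Q(G, f) = 8*f (Q(G, f) = 2*(f*4) = 2*(4*f) = 8*f)
N = 264 (N = -6*(-4 + 8*(-2 - 3)) = -6*(-4 + 8*(-5)) = -6*(-4 - 40) = -6*(-44) = 264)
N*(-7*2 - 30) = 264*(-7*2 - 30) = 264*(-14 - 30) = 264*(-44) = -11616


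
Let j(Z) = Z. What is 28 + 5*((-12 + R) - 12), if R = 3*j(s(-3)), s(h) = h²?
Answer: 43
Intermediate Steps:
R = 27 (R = 3*(-3)² = 3*9 = 27)
28 + 5*((-12 + R) - 12) = 28 + 5*((-12 + 27) - 12) = 28 + 5*(15 - 12) = 28 + 5*3 = 28 + 15 = 43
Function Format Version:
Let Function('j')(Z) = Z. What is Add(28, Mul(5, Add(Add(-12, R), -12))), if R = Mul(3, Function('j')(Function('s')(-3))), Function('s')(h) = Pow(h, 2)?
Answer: 43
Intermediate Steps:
R = 27 (R = Mul(3, Pow(-3, 2)) = Mul(3, 9) = 27)
Add(28, Mul(5, Add(Add(-12, R), -12))) = Add(28, Mul(5, Add(Add(-12, 27), -12))) = Add(28, Mul(5, Add(15, -12))) = Add(28, Mul(5, 3)) = Add(28, 15) = 43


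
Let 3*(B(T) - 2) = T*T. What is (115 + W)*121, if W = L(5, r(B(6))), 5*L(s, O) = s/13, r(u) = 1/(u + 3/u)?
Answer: 181016/13 ≈ 13924.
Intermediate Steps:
B(T) = 2 + T**2/3 (B(T) = 2 + (T*T)/3 = 2 + T**2/3)
L(s, O) = s/65 (L(s, O) = (s/13)/5 = s/65)
W = 1/13 (W = (1/65)*5 = 1/13 ≈ 0.076923)
(115 + W)*121 = (115 + 1/13)*121 = (1496/13)*121 = 181016/13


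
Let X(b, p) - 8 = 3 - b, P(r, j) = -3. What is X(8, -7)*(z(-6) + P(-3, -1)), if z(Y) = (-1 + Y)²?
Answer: 138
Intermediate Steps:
X(b, p) = 11 - b (X(b, p) = 8 + (3 - b) = 11 - b)
X(8, -7)*(z(-6) + P(-3, -1)) = (11 - 1*8)*((-1 - 6)² - 3) = (11 - 8)*((-7)² - 3) = 3*(49 - 3) = 3*46 = 138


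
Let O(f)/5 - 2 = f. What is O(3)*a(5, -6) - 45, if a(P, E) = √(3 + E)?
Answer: -45 + 25*I*√3 ≈ -45.0 + 43.301*I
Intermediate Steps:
O(f) = 10 + 5*f
O(3)*a(5, -6) - 45 = (10 + 5*3)*√(3 - 6) - 45 = (10 + 15)*√(-3) - 45 = 25*(I*√3) - 45 = 25*I*√3 - 45 = -45 + 25*I*√3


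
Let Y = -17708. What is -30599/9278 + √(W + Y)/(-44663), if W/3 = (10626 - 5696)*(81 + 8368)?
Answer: -30599/9278 - √124943002/44663 ≈ -3.5483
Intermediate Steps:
W = 124960710 (W = 3*((10626 - 5696)*(81 + 8368)) = 3*(4930*8449) = 3*41653570 = 124960710)
-30599/9278 + √(W + Y)/(-44663) = -30599/9278 + √(124960710 - 17708)/(-44663) = -30599*1/9278 + √124943002*(-1/44663) = -30599/9278 - √124943002/44663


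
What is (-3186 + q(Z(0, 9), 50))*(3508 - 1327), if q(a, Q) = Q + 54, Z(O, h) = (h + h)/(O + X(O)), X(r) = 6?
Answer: -6721842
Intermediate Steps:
Z(O, h) = 2*h/(6 + O) (Z(O, h) = (h + h)/(O + 6) = (2*h)/(6 + O) = 2*h/(6 + O))
q(a, Q) = 54 + Q
(-3186 + q(Z(0, 9), 50))*(3508 - 1327) = (-3186 + (54 + 50))*(3508 - 1327) = (-3186 + 104)*2181 = -3082*2181 = -6721842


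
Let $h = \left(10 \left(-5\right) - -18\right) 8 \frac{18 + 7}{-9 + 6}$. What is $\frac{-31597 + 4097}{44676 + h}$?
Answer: $- \frac{20625}{35107} \approx -0.58749$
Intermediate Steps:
$h = \frac{6400}{3}$ ($h = \left(-50 + 18\right) 8 \frac{25}{-3} = \left(-32\right) 8 \cdot 25 \left(- \frac{1}{3}\right) = \left(-256\right) \left(- \frac{25}{3}\right) = \frac{6400}{3} \approx 2133.3$)
$\frac{-31597 + 4097}{44676 + h} = \frac{-31597 + 4097}{44676 + \frac{6400}{3}} = - \frac{27500}{\frac{140428}{3}} = \left(-27500\right) \frac{3}{140428} = - \frac{20625}{35107}$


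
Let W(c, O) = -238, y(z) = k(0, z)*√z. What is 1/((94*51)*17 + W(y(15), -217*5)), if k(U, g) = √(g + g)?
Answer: 1/81260 ≈ 1.2306e-5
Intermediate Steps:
k(U, g) = √2*√g (k(U, g) = √(2*g) = √2*√g)
y(z) = z*√2 (y(z) = (√2*√z)*√z = z*√2)
1/((94*51)*17 + W(y(15), -217*5)) = 1/((94*51)*17 - 238) = 1/(4794*17 - 238) = 1/(81498 - 238) = 1/81260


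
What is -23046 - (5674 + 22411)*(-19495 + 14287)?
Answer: 146243634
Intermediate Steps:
-23046 - (5674 + 22411)*(-19495 + 14287) = -23046 - 28085*(-5208) = -23046 - 1*(-146266680) = -23046 + 146266680 = 146243634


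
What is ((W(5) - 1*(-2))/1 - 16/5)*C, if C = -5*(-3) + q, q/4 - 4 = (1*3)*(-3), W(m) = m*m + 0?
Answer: -119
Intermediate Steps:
W(m) = m² (W(m) = m² + 0 = m²)
q = -20 (q = 16 + 4*((1*3)*(-3)) = 16 + 4*(3*(-3)) = 16 + 4*(-9) = 16 - 36 = -20)
C = -5 (C = -5*(-3) - 20 = 15 - 20 = -5)
((W(5) - 1*(-2))/1 - 16/5)*C = ((5² - 1*(-2))/1 - 16/5)*(-5) = ((25 + 2)*1 - 16*⅕)*(-5) = (27*1 - 16/5)*(-5) = (27 - 16/5)*(-5) = (119/5)*(-5) = -119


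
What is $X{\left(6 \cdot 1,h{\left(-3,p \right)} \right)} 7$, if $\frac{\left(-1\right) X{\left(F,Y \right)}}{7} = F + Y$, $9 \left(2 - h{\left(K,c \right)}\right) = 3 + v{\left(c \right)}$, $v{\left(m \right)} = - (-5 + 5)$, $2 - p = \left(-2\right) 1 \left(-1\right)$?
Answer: $- \frac{1127}{3} \approx -375.67$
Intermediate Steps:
$p = 0$ ($p = 2 - \left(-2\right) 1 \left(-1\right) = 2 - \left(-2\right) \left(-1\right) = 2 - 2 = 0$)
$v{\left(m \right)} = 0$ ($v{\left(m \right)} = \left(-1\right) 0 = 0$)
$h{\left(K,c \right)} = \frac{5}{3}$ ($h{\left(K,c \right)} = 2 - \frac{3 + 0}{9} = 2 - \frac{1}{3} = \frac{5}{3}$)
$X{\left(F,Y \right)} = - 7 F - 7 Y$ ($X{\left(F,Y \right)} = - 7 \left(F + Y\right) = - 7 F - 7 Y$)
$X{\left(6 \cdot 1,h{\left(-3,p \right)} \right)} 7 = \left(- 7 \cdot 6 \cdot 1 - \frac{35}{3}\right) 7 = \left(\left(-7\right) 6 - \frac{35}{3}\right) 7 = \left(-42 - \frac{35}{3}\right) 7 = \left(- \frac{161}{3}\right) 7 = - \frac{1127}{3}$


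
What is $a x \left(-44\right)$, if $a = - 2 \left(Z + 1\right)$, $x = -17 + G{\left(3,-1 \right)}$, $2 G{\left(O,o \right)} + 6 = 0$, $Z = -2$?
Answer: $1760$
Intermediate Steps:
$G{\left(O,o \right)} = -3$ ($G{\left(O,o \right)} = -3 + \frac{1}{2} \cdot 0 = -3 + 0 = -3$)
$x = -20$ ($x = -17 - 3 = -20$)
$a = 2$ ($a = - 2 \left(-2 + 1\right) = \left(-2\right) \left(-1\right) = 2$)
$a x \left(-44\right) = 2 \left(-20\right) \left(-44\right) = \left(-40\right) \left(-44\right) = 1760$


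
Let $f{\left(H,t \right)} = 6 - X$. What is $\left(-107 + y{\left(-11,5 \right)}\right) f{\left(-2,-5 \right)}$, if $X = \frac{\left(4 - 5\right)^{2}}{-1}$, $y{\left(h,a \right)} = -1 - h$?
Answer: $-679$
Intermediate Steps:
$X = -1$ ($X = - \left(-1\right)^{2} = \left(-1\right) 1 = -1$)
$f{\left(H,t \right)} = 7$ ($f{\left(H,t \right)} = 6 - -1 = 6 + 1 = 7$)
$\left(-107 + y{\left(-11,5 \right)}\right) f{\left(-2,-5 \right)} = \left(-107 - -10\right) 7 = \left(-107 + \left(-1 + 11\right)\right) 7 = \left(-107 + 10\right) 7 = \left(-97\right) 7 = -679$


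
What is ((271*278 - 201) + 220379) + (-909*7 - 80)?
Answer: 289073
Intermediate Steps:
((271*278 - 201) + 220379) + (-909*7 - 80) = ((75338 - 201) + 220379) + (-101*63 - 80) = (75137 + 220379) + (-6363 - 80) = 295516 - 6443 = 289073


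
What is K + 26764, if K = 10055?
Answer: 36819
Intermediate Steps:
K + 26764 = 10055 + 26764 = 36819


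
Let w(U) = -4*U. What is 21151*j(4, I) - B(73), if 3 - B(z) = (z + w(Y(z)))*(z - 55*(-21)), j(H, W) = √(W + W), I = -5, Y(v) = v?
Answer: -268935 + 21151*I*√10 ≈ -2.6894e+5 + 66885.0*I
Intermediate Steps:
j(H, W) = √2*√W (j(H, W) = √(2*W) = √2*√W)
B(z) = 3 + 3*z*(1155 + z) (B(z) = 3 - (z - 4*z)*(z - 55*(-21)) = 3 - (-3*z)*(z + 1155) = 3 - (-3*z)*(1155 + z) = 3 - (-3)*z*(1155 + z) = 3 + 3*z*(1155 + z))
21151*j(4, I) - B(73) = 21151*(√2*√(-5)) - (3 + 3*73² + 3465*73) = 21151*(√2*(I*√5)) - (3 + 3*5329 + 252945) = 21151*(I*√10) - (3 + 15987 + 252945) = 21151*I*√10 - 1*268935 = 21151*I*√10 - 268935 = -268935 + 21151*I*√10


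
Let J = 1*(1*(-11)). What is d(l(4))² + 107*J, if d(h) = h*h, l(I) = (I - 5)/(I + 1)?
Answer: -735624/625 ≈ -1177.0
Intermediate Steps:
J = -11 (J = 1*(-11) = -11)
l(I) = (-5 + I)/(1 + I)
d(h) = h²
d(l(4))² + 107*J = (((-5 + 4)/(1 + 4))²)² + 107*(-11) = ((-1/5)²)² - 1177 = (((⅕)*(-1))²)² - 1177 = ((-⅕)²)² - 1177 = (1/25)² - 1177 = 1/625 - 1177 = -735624/625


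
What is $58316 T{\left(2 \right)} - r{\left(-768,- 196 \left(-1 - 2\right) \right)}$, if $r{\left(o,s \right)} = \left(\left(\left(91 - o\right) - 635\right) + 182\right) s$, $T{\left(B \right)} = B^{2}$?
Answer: $-5464$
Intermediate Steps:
$r{\left(o,s \right)} = s \left(-362 - o\right)$ ($r{\left(o,s \right)} = \left(\left(-544 - o\right) + 182\right) s = \left(-362 - o\right) s = s \left(-362 - o\right)$)
$58316 T{\left(2 \right)} - r{\left(-768,- 196 \left(-1 - 2\right) \right)} = 58316 \cdot 2^{2} - - - 196 \left(-1 - 2\right) \left(362 - 768\right) = 58316 \cdot 4 - \left(-1\right) \left(\left(-196\right) \left(-3\right)\right) \left(-406\right) = 233264 - \left(-1\right) 588 \left(-406\right) = 233264 - 238728 = -5464$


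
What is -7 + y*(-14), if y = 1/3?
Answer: -35/3 ≈ -11.667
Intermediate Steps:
y = ⅓ ≈ 0.33333
-7 + y*(-14) = -7 + (⅓)*(-14) = -7 - 14/3 = -35/3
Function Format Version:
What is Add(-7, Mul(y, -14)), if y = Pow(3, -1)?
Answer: Rational(-35, 3) ≈ -11.667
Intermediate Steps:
y = Rational(1, 3) ≈ 0.33333
Add(-7, Mul(y, -14)) = Add(-7, Mul(Rational(1, 3), -14)) = Add(-7, Rational(-14, 3)) = Rational(-35, 3)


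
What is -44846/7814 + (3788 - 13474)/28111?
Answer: -668176155/109829677 ≈ -6.0837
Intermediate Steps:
-44846/7814 + (3788 - 13474)/28111 = -44846*1/7814 - 9686*1/28111 = -22423/3907 - 9686/28111 = -668176155/109829677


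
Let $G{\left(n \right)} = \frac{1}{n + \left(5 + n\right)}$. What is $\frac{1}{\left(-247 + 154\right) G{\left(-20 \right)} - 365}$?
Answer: $- \frac{35}{12682} \approx -0.0027598$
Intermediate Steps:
$G{\left(n \right)} = \frac{1}{5 + 2 n}$
$\frac{1}{\left(-247 + 154\right) G{\left(-20 \right)} - 365} = \frac{1}{\frac{-247 + 154}{5 + 2 \left(-20\right)} - 365} = \frac{1}{- \frac{93}{5 - 40} - 365} = \frac{1}{- \frac{93}{-35} - 365} = \frac{1}{\left(-93\right) \left(- \frac{1}{35}\right) - 365} = \frac{1}{\frac{93}{35} - 365} = \frac{1}{- \frac{12682}{35}} = - \frac{35}{12682}$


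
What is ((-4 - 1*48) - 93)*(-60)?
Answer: 8700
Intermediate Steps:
((-4 - 1*48) - 93)*(-60) = ((-4 - 48) - 93)*(-60) = (-52 - 93)*(-60) = -145*(-60) = 8700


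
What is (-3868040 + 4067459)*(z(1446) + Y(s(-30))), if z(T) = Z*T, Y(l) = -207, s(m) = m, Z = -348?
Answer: -100390515885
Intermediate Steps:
z(T) = -348*T
(-3868040 + 4067459)*(z(1446) + Y(s(-30))) = (-3868040 + 4067459)*(-348*1446 - 207) = 199419*(-503208 - 207) = 199419*(-503415) = -100390515885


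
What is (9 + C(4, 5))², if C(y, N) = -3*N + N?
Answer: 1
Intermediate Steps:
C(y, N) = -2*N
(9 + C(4, 5))² = (9 - 2*5)² = (9 - 10)² = (-1)² = 1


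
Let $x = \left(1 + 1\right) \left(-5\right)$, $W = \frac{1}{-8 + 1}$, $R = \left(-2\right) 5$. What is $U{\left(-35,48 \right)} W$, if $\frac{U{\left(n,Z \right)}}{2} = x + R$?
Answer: $\frac{40}{7} \approx 5.7143$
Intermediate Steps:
$R = -10$
$W = - \frac{1}{7}$ ($W = \frac{1}{-7} = - \frac{1}{7} \approx -0.14286$)
$x = -10$ ($x = 2 \left(-5\right) = -10$)
$U{\left(n,Z \right)} = -40$ ($U{\left(n,Z \right)} = 2 \left(-10 - 10\right) = 2 \left(-20\right) = -40$)
$U{\left(-35,48 \right)} W = \left(-40\right) \left(- \frac{1}{7}\right) = \frac{40}{7}$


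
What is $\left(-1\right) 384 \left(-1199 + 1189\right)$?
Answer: $3840$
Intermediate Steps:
$\left(-1\right) 384 \left(-1199 + 1189\right) = \left(-384\right) \left(-10\right) = 3840$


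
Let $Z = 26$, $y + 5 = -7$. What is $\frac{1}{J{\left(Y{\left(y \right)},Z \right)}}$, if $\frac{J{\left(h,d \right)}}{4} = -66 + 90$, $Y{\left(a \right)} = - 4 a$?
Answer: $\frac{1}{96} \approx 0.010417$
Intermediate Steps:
$y = -12$ ($y = -5 - 7 = -12$)
$J{\left(h,d \right)} = 96$ ($J{\left(h,d \right)} = 4 \left(-66 + 90\right) = 4 \cdot 24 = 96$)
$\frac{1}{J{\left(Y{\left(y \right)},Z \right)}} = \frac{1}{96}$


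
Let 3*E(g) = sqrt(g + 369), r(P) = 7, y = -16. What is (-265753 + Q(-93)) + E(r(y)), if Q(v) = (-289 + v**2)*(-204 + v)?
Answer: -2748673 + 2*sqrt(94)/3 ≈ -2.7487e+6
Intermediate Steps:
E(g) = sqrt(369 + g)/3 (E(g) = sqrt(g + 369)/3 = sqrt(369 + g)/3)
(-265753 + Q(-93)) + E(r(y)) = (-265753 + (58956 + (-93)**3 - 289*(-93) - 204*(-93)**2)) + sqrt(369 + 7)/3 = (-265753 + (58956 - 804357 + 26877 - 204*8649)) + sqrt(376)/3 = (-265753 + (58956 - 804357 + 26877 - 1764396)) + (2*sqrt(94))/3 = (-265753 - 2482920) + 2*sqrt(94)/3 = -2748673 + 2*sqrt(94)/3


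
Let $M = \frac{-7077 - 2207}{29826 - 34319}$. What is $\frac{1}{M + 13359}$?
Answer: $\frac{4493}{60031271} \approx 7.4844 \cdot 10^{-5}$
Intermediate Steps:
$M = \frac{9284}{4493}$ ($M = - \frac{9284}{-4493} = \left(-9284\right) \left(- \frac{1}{4493}\right) = \frac{9284}{4493} \approx 2.0663$)
$\frac{1}{M + 13359} = \frac{1}{\frac{9284}{4493} + 13359} = \frac{1}{\frac{60031271}{4493}} = \frac{4493}{60031271}$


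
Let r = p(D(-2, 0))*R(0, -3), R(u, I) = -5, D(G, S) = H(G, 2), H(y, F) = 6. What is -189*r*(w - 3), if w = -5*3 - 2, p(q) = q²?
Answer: -680400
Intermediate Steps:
D(G, S) = 6
w = -17 (w = -15 - 2 = -17)
r = -180 (r = 6²*(-5) = 36*(-5) = -180)
-189*r*(w - 3) = -(-34020)*(-17 - 3) = -(-34020)*(-20) = -189*3600 = -680400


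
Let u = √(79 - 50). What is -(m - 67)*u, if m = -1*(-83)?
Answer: -16*√29 ≈ -86.163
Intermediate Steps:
u = √29 ≈ 5.3852
m = 83
-(m - 67)*u = -(83 - 67)*√29 = -16*√29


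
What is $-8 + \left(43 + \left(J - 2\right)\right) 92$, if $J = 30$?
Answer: $6524$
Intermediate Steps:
$-8 + \left(43 + \left(J - 2\right)\right) 92 = -8 + \left(43 + \left(30 - 2\right)\right) 92 = -8 + \left(43 + 28\right) 92 = -8 + 71 \cdot 92 = -8 + 6532 = 6524$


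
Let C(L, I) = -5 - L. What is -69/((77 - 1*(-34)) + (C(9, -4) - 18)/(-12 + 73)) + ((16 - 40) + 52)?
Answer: 8021/293 ≈ 27.375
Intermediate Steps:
-69/((77 - 1*(-34)) + (C(9, -4) - 18)/(-12 + 73)) + ((16 - 40) + 52) = -69/((77 - 1*(-34)) + ((-5 - 1*9) - 18)/(-12 + 73)) + ((16 - 40) + 52) = -69/((77 + 34) + ((-5 - 9) - 18)/61) + (-24 + 52) = -69/(111 + (-14 - 18)*(1/61)) + 28 = -69/(111 - 32*1/61) + 28 = -69/(111 - 32/61) + 28 = -69/(6739/61) + 28 = (61/6739)*(-69) + 28 = -183/293 + 28 = 8021/293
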